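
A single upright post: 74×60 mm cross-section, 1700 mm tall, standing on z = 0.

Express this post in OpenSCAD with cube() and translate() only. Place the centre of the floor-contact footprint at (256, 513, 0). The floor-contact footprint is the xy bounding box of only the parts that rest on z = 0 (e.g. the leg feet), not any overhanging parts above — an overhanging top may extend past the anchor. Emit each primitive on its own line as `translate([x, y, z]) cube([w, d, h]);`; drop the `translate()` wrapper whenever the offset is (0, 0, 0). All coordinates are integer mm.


translate([219, 483, 0]) cube([74, 60, 1700]);


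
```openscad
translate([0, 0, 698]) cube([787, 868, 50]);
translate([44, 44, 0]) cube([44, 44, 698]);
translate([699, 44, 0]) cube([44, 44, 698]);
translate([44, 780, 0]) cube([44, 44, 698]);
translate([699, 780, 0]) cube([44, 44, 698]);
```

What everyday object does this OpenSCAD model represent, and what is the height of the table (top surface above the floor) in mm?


A table. The table height is 748 mm.

A 787×868×50 slab sits at z = 698 on four 44 mm square posts — a table. The top surface is at 698 + 50 = 748 mm.


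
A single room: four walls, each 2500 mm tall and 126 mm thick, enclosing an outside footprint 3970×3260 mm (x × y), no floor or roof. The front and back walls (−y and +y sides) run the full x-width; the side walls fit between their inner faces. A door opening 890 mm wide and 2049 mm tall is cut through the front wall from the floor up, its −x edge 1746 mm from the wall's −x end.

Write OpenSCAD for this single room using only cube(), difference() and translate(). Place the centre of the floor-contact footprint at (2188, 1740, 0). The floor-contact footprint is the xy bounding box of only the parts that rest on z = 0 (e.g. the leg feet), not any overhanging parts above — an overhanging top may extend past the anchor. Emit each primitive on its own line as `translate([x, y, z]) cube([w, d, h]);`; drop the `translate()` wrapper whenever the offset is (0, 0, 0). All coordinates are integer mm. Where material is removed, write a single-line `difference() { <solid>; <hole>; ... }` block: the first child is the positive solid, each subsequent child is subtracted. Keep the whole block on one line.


difference() { translate([203, 110, 0]) cube([3970, 126, 2500]); translate([1949, 110, 0]) cube([890, 126, 2049]); }
translate([203, 3244, 0]) cube([3970, 126, 2500]);
translate([203, 236, 0]) cube([126, 3008, 2500]);
translate([4047, 236, 0]) cube([126, 3008, 2500]);


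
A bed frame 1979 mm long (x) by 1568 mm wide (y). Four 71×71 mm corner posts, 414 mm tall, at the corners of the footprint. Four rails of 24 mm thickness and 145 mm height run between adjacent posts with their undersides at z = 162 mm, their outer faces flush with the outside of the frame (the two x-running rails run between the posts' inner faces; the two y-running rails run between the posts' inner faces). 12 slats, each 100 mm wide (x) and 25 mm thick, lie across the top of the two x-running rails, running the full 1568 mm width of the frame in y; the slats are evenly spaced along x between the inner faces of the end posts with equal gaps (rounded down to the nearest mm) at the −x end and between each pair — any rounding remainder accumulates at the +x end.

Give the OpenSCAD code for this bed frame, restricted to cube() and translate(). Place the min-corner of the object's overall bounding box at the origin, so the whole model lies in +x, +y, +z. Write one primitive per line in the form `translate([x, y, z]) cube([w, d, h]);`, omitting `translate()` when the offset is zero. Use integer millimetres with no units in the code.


// slat z = rail_z + rail_h = 162 + 145 = 307
// slat gap = ⌊(1837 − 12·100) / 13⌋ = 49
cube([71, 71, 414]);
translate([0, 1497, 0]) cube([71, 71, 414]);
translate([1908, 0, 0]) cube([71, 71, 414]);
translate([1908, 1497, 0]) cube([71, 71, 414]);
translate([71, 0, 162]) cube([1837, 24, 145]);
translate([71, 1544, 162]) cube([1837, 24, 145]);
translate([0, 71, 162]) cube([24, 1426, 145]);
translate([1955, 71, 162]) cube([24, 1426, 145]);
translate([120, 0, 307]) cube([100, 1568, 25]);
translate([269, 0, 307]) cube([100, 1568, 25]);
translate([418, 0, 307]) cube([100, 1568, 25]);
translate([567, 0, 307]) cube([100, 1568, 25]);
translate([716, 0, 307]) cube([100, 1568, 25]);
translate([865, 0, 307]) cube([100, 1568, 25]);
translate([1014, 0, 307]) cube([100, 1568, 25]);
translate([1163, 0, 307]) cube([100, 1568, 25]);
translate([1312, 0, 307]) cube([100, 1568, 25]);
translate([1461, 0, 307]) cube([100, 1568, 25]);
translate([1610, 0, 307]) cube([100, 1568, 25]);
translate([1759, 0, 307]) cube([100, 1568, 25]);


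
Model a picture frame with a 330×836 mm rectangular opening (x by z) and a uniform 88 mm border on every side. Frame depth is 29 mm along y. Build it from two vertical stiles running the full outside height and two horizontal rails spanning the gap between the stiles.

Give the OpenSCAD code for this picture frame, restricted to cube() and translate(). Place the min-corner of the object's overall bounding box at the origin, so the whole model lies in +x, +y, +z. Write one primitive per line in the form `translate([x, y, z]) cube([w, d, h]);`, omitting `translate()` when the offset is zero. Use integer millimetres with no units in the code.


cube([88, 29, 1012]);
translate([418, 0, 0]) cube([88, 29, 1012]);
translate([88, 0, 0]) cube([330, 29, 88]);
translate([88, 0, 924]) cube([330, 29, 88]);


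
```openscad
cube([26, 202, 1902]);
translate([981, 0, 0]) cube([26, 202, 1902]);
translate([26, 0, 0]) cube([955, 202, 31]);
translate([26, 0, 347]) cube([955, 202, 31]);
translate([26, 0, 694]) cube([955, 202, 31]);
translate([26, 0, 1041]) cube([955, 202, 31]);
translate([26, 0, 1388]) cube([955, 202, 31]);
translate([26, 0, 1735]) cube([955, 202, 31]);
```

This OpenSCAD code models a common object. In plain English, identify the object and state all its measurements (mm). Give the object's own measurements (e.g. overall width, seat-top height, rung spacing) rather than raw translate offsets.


An open bookshelf. Two side panels, each 26 mm thick, 202 mm deep and 1902 mm tall, stand 1007 mm apart (outside-to-outside). Between them sit 6 shelves, each 31 mm thick and 202 mm deep, spanning the full gap between the sides. The bottom shelf rests on the floor (its underside at z = 0) and the clear gap between one shelf's top and the next shelf's underside is 316 mm.


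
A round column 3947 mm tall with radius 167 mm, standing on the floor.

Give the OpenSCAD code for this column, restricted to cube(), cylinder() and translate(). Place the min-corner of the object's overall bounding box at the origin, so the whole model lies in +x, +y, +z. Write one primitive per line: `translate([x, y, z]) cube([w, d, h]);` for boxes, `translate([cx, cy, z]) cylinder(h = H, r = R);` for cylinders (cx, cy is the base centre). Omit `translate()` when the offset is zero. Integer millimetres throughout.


translate([167, 167, 0]) cylinder(h = 3947, r = 167);


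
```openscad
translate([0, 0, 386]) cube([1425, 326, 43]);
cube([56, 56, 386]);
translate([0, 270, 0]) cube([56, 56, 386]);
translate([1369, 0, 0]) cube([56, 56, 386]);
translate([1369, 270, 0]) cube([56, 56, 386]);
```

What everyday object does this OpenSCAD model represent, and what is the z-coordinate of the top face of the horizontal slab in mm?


A bench. The seat-top height is 429 mm.

A long slab on four corner posts — a bench. The slab sits at z = 386 with thickness 43, so the top is 386 + 43 = 429 mm.


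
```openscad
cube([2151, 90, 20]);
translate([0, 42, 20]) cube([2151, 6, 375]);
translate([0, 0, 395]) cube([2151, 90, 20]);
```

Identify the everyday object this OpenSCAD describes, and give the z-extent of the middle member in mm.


An I-beam. The web height is 375 mm.

Two wide flanges with a thin centred web — an I-beam. Overall 415 mm minus two 20 mm flanges gives a web of 415 − 2·20 = 375 mm.


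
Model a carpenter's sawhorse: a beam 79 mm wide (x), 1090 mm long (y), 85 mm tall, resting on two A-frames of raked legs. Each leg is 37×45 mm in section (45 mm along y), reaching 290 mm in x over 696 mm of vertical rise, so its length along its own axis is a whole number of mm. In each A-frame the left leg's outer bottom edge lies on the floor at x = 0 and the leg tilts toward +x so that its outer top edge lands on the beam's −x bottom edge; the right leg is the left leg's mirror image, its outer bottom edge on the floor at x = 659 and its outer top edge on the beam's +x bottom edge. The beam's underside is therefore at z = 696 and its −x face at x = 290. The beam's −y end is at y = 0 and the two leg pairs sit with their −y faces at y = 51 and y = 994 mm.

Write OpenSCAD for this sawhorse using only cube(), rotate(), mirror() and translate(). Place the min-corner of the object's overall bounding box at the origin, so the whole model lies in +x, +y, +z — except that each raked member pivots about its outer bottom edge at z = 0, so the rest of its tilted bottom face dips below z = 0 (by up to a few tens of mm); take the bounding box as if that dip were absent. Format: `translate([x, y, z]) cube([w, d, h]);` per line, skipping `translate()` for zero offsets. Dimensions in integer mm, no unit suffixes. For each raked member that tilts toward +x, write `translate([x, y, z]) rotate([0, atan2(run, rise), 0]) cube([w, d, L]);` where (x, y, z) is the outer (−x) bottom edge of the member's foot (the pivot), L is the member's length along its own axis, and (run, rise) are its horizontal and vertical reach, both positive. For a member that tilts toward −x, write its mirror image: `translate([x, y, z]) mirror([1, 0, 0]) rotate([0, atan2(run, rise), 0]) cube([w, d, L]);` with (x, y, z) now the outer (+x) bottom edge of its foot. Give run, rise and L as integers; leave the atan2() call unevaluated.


// leg length = √(290² + 696²) = 754
// right-leg outer foot x = 2·290 + 79 = 659
// beam min-corner = (290, 0, 696)
translate([290, 0, 696]) cube([79, 1090, 85]);
translate([0, 51, 0]) rotate([0, atan2(290, 696), 0]) cube([37, 45, 754]);
translate([659, 51, 0]) mirror([1, 0, 0]) rotate([0, atan2(290, 696), 0]) cube([37, 45, 754]);
translate([0, 994, 0]) rotate([0, atan2(290, 696), 0]) cube([37, 45, 754]);
translate([659, 994, 0]) mirror([1, 0, 0]) rotate([0, atan2(290, 696), 0]) cube([37, 45, 754]);


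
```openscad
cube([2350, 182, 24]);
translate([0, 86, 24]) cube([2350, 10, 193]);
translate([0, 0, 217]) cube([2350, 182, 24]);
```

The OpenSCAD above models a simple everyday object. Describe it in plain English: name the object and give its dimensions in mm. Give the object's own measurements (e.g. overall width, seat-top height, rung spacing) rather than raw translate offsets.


An I-beam lying along x, 2350 mm long. Overall section height 241 mm. Two flanges 182 mm wide (y) and 24 mm thick, one on the floor and one at the top; a web 10 mm thick runs between them, centred on the flange width.


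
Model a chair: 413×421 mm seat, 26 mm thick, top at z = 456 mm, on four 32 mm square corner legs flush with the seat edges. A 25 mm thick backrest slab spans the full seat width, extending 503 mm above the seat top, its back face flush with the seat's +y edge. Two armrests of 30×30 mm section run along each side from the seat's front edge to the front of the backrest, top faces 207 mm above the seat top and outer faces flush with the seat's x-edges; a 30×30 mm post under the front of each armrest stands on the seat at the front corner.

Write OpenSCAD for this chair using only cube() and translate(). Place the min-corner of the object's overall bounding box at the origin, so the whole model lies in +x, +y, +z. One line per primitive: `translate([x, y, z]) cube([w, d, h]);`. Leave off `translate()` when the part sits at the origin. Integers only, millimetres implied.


translate([0, 0, 430]) cube([413, 421, 26]);
cube([32, 32, 430]);
translate([381, 0, 0]) cube([32, 32, 430]);
translate([0, 389, 0]) cube([32, 32, 430]);
translate([381, 389, 0]) cube([32, 32, 430]);
translate([0, 396, 456]) cube([413, 25, 503]);
translate([0, 0, 633]) cube([30, 396, 30]);
translate([383, 0, 633]) cube([30, 396, 30]);
translate([0, 0, 456]) cube([30, 30, 177]);
translate([383, 0, 456]) cube([30, 30, 177]);


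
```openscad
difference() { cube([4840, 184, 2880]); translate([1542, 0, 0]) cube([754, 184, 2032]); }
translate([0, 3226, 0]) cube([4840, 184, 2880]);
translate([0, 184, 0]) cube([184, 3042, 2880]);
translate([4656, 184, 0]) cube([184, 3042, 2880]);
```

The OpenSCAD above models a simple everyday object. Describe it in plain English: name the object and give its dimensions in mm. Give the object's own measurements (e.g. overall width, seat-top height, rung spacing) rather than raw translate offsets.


A single room: four walls, each 2880 mm tall and 184 mm thick, enclosing an outside footprint 4840×3410 mm (x × y), no floor or roof. The front and back walls (−y and +y sides) run the full x-width; the side walls fit between their inner faces. A door opening 754 mm wide and 2032 mm tall is cut through the front wall from the floor up, its −x edge 1542 mm from the wall's −x end.


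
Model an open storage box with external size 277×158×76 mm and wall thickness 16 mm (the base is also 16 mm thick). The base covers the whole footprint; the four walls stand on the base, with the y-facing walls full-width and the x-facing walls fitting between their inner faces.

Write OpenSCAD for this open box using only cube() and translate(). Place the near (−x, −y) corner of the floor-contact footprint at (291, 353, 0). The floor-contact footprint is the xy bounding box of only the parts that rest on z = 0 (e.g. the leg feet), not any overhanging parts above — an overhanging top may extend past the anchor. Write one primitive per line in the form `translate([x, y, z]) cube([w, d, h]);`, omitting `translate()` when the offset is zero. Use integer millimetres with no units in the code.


translate([291, 353, 0]) cube([277, 158, 16]);
translate([291, 353, 16]) cube([277, 16, 60]);
translate([291, 495, 16]) cube([277, 16, 60]);
translate([291, 369, 16]) cube([16, 126, 60]);
translate([552, 369, 16]) cube([16, 126, 60]);


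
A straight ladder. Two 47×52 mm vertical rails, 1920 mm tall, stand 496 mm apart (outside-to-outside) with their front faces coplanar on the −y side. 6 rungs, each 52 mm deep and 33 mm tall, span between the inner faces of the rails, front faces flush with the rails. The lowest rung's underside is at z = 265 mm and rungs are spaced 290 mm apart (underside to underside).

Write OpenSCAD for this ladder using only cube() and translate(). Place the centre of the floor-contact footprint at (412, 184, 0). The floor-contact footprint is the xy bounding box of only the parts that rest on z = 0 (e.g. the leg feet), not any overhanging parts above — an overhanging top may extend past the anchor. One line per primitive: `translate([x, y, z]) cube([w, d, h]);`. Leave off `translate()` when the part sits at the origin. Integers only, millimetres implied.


// rung span = 496 - 2*47 = 402
// rung[k] z = 265 + k*290
translate([164, 158, 0]) cube([47, 52, 1920]);
translate([613, 158, 0]) cube([47, 52, 1920]);
translate([211, 158, 265]) cube([402, 52, 33]);
translate([211, 158, 555]) cube([402, 52, 33]);
translate([211, 158, 845]) cube([402, 52, 33]);
translate([211, 158, 1135]) cube([402, 52, 33]);
translate([211, 158, 1425]) cube([402, 52, 33]);
translate([211, 158, 1715]) cube([402, 52, 33]);


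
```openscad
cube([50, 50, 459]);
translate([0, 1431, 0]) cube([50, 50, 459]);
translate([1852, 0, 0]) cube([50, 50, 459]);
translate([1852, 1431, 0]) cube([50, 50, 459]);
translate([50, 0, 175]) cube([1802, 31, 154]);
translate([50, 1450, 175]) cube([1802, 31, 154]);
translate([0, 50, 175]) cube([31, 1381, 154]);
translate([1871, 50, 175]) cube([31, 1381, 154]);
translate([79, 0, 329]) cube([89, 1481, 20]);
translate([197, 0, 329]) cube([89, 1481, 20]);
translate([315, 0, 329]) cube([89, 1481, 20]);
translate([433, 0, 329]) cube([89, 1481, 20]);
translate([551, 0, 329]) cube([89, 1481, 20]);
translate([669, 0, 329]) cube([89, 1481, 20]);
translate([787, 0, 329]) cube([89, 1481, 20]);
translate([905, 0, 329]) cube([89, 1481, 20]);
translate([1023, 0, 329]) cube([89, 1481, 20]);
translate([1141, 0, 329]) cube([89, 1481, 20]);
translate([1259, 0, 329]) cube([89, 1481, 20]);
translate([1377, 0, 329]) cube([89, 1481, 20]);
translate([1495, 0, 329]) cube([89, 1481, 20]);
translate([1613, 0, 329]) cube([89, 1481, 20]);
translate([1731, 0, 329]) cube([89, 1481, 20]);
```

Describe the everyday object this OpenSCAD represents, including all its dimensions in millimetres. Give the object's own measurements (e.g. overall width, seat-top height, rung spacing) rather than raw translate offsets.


A bed frame 1902 mm long (x) by 1481 mm wide (y). Four 50×50 mm corner posts, 459 mm tall, at the corners of the footprint. Four rails of 31 mm thickness and 154 mm height run between adjacent posts with their undersides at z = 175 mm, their outer faces flush with the outside of the frame (the two x-running rails run between the posts' inner faces; the two y-running rails run between the posts' inner faces). 15 slats, each 89 mm wide (x) and 20 mm thick, lie across the top of the two x-running rails, running the full 1481 mm width of the frame in y; along x they sit between the end posts with a 29 mm gap after the −x posts and between neighbouring slats, leaving 32 mm before the +x posts.


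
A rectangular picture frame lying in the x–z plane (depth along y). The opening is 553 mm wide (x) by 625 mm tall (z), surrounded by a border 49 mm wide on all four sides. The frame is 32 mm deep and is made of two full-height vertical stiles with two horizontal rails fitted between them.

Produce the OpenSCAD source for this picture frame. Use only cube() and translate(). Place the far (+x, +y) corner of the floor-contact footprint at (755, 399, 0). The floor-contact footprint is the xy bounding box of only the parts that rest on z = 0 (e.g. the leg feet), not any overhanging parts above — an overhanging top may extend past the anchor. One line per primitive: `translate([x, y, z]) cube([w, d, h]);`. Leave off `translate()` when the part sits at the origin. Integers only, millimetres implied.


translate([104, 367, 0]) cube([49, 32, 723]);
translate([706, 367, 0]) cube([49, 32, 723]);
translate([153, 367, 0]) cube([553, 32, 49]);
translate([153, 367, 674]) cube([553, 32, 49]);


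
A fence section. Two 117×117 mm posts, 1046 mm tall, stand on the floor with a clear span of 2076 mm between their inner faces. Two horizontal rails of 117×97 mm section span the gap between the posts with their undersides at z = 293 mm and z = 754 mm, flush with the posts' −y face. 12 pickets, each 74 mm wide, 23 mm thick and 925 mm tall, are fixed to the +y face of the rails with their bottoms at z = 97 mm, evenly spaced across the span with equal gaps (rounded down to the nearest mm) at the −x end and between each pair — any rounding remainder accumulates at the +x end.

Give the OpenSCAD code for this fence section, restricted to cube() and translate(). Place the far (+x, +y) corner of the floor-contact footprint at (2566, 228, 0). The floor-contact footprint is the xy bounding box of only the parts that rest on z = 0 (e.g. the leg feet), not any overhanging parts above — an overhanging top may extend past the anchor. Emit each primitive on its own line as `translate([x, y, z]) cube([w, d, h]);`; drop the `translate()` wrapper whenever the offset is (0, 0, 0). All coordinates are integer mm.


translate([256, 111, 0]) cube([117, 117, 1046]);
translate([2449, 111, 0]) cube([117, 117, 1046]);
translate([373, 111, 293]) cube([2076, 117, 97]);
translate([373, 111, 754]) cube([2076, 117, 97]);
translate([464, 228, 97]) cube([74, 23, 925]);
translate([629, 228, 97]) cube([74, 23, 925]);
translate([794, 228, 97]) cube([74, 23, 925]);
translate([959, 228, 97]) cube([74, 23, 925]);
translate([1124, 228, 97]) cube([74, 23, 925]);
translate([1289, 228, 97]) cube([74, 23, 925]);
translate([1454, 228, 97]) cube([74, 23, 925]);
translate([1619, 228, 97]) cube([74, 23, 925]);
translate([1784, 228, 97]) cube([74, 23, 925]);
translate([1949, 228, 97]) cube([74, 23, 925]);
translate([2114, 228, 97]) cube([74, 23, 925]);
translate([2279, 228, 97]) cube([74, 23, 925]);


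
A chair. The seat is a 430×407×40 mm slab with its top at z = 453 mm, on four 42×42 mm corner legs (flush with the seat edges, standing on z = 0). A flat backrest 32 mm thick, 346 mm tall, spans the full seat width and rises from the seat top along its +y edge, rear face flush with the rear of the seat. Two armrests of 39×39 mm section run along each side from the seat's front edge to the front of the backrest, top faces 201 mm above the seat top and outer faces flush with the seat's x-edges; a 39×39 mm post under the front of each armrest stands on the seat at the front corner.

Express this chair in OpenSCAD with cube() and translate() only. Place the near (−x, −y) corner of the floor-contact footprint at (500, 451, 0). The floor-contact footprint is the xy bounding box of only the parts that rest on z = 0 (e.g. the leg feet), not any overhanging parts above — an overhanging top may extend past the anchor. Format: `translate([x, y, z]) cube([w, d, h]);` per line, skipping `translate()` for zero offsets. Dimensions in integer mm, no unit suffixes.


translate([500, 451, 413]) cube([430, 407, 40]);
translate([500, 451, 0]) cube([42, 42, 413]);
translate([888, 451, 0]) cube([42, 42, 413]);
translate([500, 816, 0]) cube([42, 42, 413]);
translate([888, 816, 0]) cube([42, 42, 413]);
translate([500, 826, 453]) cube([430, 32, 346]);
translate([500, 451, 615]) cube([39, 375, 39]);
translate([891, 451, 615]) cube([39, 375, 39]);
translate([500, 451, 453]) cube([39, 39, 162]);
translate([891, 451, 453]) cube([39, 39, 162]);


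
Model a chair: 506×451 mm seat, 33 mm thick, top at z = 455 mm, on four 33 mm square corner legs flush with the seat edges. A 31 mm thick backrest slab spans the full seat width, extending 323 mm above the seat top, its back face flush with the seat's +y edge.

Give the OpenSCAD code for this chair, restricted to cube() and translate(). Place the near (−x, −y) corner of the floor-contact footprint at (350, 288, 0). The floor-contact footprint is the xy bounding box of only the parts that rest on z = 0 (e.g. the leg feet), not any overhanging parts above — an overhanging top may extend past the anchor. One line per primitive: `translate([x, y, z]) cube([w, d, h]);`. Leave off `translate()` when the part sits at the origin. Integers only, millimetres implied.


translate([350, 288, 422]) cube([506, 451, 33]);
translate([350, 288, 0]) cube([33, 33, 422]);
translate([823, 288, 0]) cube([33, 33, 422]);
translate([350, 706, 0]) cube([33, 33, 422]);
translate([823, 706, 0]) cube([33, 33, 422]);
translate([350, 708, 455]) cube([506, 31, 323]);


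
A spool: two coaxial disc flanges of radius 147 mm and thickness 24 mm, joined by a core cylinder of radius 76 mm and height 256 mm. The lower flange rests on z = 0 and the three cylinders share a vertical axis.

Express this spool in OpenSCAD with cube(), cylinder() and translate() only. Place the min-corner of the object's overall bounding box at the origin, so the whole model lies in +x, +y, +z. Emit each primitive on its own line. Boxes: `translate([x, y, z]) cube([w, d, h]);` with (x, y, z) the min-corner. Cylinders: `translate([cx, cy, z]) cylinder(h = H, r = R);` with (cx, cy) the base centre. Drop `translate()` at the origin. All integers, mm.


translate([147, 147, 0]) cylinder(h = 24, r = 147);
translate([147, 147, 24]) cylinder(h = 256, r = 76);
translate([147, 147, 280]) cylinder(h = 24, r = 147);


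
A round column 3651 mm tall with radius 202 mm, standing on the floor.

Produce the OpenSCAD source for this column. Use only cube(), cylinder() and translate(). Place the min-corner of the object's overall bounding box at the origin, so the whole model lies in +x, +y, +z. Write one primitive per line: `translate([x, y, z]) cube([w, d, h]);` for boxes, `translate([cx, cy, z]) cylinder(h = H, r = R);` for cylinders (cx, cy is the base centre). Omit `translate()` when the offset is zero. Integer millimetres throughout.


translate([202, 202, 0]) cylinder(h = 3651, r = 202);


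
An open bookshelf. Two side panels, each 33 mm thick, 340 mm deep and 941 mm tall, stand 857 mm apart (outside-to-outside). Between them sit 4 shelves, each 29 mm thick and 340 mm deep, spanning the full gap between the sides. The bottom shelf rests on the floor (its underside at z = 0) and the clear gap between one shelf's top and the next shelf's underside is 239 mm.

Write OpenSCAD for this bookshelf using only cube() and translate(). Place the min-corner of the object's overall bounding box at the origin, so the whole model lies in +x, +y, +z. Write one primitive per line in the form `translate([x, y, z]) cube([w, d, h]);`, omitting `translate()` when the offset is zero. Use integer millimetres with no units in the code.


cube([33, 340, 941]);
translate([824, 0, 0]) cube([33, 340, 941]);
translate([33, 0, 0]) cube([791, 340, 29]);
translate([33, 0, 268]) cube([791, 340, 29]);
translate([33, 0, 536]) cube([791, 340, 29]);
translate([33, 0, 804]) cube([791, 340, 29]);


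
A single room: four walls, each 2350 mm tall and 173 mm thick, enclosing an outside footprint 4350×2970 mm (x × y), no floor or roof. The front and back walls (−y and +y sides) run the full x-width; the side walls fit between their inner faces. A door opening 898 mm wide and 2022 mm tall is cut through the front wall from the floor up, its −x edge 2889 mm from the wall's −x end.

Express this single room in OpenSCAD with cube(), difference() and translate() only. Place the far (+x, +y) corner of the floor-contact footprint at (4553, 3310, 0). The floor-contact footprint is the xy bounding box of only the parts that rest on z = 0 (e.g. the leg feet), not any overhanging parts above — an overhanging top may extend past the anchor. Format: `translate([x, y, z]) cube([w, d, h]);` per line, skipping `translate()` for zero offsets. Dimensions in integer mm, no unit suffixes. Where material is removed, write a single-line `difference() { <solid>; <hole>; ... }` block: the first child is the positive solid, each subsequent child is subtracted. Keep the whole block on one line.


difference() { translate([203, 340, 0]) cube([4350, 173, 2350]); translate([3092, 340, 0]) cube([898, 173, 2022]); }
translate([203, 3137, 0]) cube([4350, 173, 2350]);
translate([203, 513, 0]) cube([173, 2624, 2350]);
translate([4380, 513, 0]) cube([173, 2624, 2350]);


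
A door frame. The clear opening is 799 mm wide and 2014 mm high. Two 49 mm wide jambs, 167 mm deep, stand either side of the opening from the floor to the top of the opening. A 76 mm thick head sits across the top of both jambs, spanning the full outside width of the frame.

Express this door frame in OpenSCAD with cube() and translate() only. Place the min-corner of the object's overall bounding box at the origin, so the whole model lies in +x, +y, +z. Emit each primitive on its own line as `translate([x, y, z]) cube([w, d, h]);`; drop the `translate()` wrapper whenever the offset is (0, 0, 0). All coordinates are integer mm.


cube([49, 167, 2014]);
translate([848, 0, 0]) cube([49, 167, 2014]);
translate([0, 0, 2014]) cube([897, 167, 76]);


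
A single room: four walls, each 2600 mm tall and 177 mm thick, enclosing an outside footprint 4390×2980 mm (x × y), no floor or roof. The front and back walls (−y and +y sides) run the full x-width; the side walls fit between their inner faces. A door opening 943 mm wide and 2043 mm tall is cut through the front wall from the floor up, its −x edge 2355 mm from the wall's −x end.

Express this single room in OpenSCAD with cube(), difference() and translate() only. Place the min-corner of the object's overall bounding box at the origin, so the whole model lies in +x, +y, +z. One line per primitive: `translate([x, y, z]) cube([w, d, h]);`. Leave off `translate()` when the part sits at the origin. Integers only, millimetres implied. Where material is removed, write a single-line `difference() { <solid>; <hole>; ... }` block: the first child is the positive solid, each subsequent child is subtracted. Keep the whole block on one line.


difference() { cube([4390, 177, 2600]); translate([2355, 0, 0]) cube([943, 177, 2043]); }
translate([0, 2803, 0]) cube([4390, 177, 2600]);
translate([0, 177, 0]) cube([177, 2626, 2600]);
translate([4213, 177, 0]) cube([177, 2626, 2600]);


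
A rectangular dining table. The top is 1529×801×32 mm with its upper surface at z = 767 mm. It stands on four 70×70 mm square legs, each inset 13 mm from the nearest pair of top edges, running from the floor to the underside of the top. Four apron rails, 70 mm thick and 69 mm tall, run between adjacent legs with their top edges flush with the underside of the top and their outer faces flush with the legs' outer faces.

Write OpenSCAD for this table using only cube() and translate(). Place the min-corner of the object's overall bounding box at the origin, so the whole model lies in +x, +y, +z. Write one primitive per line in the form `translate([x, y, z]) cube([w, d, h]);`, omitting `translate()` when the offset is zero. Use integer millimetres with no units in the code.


translate([0, 0, 735]) cube([1529, 801, 32]);
translate([13, 13, 0]) cube([70, 70, 735]);
translate([1446, 13, 0]) cube([70, 70, 735]);
translate([13, 718, 0]) cube([70, 70, 735]);
translate([1446, 718, 0]) cube([70, 70, 735]);
translate([83, 13, 666]) cube([1363, 70, 69]);
translate([83, 718, 666]) cube([1363, 70, 69]);
translate([13, 83, 666]) cube([70, 635, 69]);
translate([1446, 83, 666]) cube([70, 635, 69]);


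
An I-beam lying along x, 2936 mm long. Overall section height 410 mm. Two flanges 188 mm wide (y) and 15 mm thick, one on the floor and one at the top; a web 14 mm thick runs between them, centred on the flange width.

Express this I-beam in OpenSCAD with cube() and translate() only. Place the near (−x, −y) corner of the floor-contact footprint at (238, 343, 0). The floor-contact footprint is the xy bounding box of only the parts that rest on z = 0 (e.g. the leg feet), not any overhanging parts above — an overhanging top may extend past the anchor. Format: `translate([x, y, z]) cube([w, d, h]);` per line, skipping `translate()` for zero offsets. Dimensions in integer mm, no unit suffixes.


translate([238, 343, 0]) cube([2936, 188, 15]);
translate([238, 430, 15]) cube([2936, 14, 380]);
translate([238, 343, 395]) cube([2936, 188, 15]);


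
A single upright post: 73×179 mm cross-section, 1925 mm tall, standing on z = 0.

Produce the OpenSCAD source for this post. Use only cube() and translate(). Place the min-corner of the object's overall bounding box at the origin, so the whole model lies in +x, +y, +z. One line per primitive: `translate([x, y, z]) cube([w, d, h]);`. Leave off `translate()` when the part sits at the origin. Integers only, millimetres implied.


cube([73, 179, 1925]);


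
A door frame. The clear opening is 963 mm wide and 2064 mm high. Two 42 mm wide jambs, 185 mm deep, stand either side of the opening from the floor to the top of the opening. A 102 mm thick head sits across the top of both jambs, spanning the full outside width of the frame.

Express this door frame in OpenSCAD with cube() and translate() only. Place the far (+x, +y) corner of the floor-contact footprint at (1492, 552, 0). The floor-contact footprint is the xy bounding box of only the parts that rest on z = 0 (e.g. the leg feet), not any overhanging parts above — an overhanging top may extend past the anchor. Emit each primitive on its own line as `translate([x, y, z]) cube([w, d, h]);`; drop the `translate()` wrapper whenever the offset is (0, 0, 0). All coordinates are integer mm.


translate([445, 367, 0]) cube([42, 185, 2064]);
translate([1450, 367, 0]) cube([42, 185, 2064]);
translate([445, 367, 2064]) cube([1047, 185, 102]);


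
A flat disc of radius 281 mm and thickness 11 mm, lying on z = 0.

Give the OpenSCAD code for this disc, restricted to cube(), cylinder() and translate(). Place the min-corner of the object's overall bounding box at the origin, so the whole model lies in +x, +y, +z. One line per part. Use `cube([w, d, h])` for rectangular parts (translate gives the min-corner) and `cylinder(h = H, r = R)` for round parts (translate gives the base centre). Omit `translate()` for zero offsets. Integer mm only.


translate([281, 281, 0]) cylinder(h = 11, r = 281);


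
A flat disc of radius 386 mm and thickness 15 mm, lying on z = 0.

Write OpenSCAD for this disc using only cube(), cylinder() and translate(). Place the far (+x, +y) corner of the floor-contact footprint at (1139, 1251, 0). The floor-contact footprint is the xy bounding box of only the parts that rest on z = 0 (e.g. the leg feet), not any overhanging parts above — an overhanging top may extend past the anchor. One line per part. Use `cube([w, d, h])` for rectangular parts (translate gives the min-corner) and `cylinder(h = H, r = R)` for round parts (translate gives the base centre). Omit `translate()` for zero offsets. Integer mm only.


translate([753, 865, 0]) cylinder(h = 15, r = 386);


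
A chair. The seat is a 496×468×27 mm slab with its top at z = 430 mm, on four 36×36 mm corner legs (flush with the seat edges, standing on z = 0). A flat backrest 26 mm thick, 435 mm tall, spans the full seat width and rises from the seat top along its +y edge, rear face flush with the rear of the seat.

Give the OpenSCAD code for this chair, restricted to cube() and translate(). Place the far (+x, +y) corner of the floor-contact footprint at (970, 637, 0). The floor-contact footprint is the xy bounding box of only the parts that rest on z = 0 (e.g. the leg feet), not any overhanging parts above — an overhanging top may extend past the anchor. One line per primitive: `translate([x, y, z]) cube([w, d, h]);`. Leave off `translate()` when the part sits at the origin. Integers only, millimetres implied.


translate([474, 169, 403]) cube([496, 468, 27]);
translate([474, 169, 0]) cube([36, 36, 403]);
translate([934, 169, 0]) cube([36, 36, 403]);
translate([474, 601, 0]) cube([36, 36, 403]);
translate([934, 601, 0]) cube([36, 36, 403]);
translate([474, 611, 430]) cube([496, 26, 435]);


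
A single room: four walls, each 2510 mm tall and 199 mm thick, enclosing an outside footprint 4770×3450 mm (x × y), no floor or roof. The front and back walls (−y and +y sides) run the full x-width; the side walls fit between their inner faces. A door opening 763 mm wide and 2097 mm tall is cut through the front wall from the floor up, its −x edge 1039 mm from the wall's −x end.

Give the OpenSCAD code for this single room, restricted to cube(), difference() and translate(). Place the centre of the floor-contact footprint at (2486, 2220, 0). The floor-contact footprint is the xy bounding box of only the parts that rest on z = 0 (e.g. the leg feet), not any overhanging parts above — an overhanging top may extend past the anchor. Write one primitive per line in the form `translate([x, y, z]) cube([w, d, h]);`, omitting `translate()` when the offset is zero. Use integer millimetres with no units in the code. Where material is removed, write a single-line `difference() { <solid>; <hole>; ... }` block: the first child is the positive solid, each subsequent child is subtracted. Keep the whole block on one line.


difference() { translate([101, 495, 0]) cube([4770, 199, 2510]); translate([1140, 495, 0]) cube([763, 199, 2097]); }
translate([101, 3746, 0]) cube([4770, 199, 2510]);
translate([101, 694, 0]) cube([199, 3052, 2510]);
translate([4672, 694, 0]) cube([199, 3052, 2510]);


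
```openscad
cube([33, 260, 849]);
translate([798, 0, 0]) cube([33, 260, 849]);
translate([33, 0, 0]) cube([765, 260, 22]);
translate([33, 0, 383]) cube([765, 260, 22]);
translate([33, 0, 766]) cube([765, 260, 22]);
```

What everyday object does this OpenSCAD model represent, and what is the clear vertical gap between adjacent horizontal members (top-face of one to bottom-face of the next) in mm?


A bookshelf. The clear shelf gap is 361 mm.

Two tall side panels with 3 horizontal boards between them — a bookshelf. The first two shelf undersides are at z = 0 and z = 383; with shelf thickness 22, the clear gap is 383 − 0 − 22 = 361 mm.


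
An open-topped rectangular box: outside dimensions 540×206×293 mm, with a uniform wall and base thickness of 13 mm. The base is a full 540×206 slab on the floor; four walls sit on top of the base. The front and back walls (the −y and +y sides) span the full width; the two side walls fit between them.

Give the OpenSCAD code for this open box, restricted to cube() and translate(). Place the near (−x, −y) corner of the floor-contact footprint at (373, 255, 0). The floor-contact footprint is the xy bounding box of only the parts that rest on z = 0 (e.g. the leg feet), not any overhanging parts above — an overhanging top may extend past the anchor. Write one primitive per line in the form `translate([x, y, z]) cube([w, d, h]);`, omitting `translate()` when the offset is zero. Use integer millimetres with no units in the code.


translate([373, 255, 0]) cube([540, 206, 13]);
translate([373, 255, 13]) cube([540, 13, 280]);
translate([373, 448, 13]) cube([540, 13, 280]);
translate([373, 268, 13]) cube([13, 180, 280]);
translate([900, 268, 13]) cube([13, 180, 280]);


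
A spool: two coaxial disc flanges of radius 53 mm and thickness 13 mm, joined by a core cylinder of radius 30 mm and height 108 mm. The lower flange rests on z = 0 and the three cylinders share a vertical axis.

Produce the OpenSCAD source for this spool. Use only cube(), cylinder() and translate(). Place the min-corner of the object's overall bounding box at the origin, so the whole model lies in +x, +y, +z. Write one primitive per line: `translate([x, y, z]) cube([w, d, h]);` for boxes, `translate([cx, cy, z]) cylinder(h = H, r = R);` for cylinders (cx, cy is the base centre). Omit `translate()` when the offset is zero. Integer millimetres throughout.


translate([53, 53, 0]) cylinder(h = 13, r = 53);
translate([53, 53, 13]) cylinder(h = 108, r = 30);
translate([53, 53, 121]) cylinder(h = 13, r = 53);


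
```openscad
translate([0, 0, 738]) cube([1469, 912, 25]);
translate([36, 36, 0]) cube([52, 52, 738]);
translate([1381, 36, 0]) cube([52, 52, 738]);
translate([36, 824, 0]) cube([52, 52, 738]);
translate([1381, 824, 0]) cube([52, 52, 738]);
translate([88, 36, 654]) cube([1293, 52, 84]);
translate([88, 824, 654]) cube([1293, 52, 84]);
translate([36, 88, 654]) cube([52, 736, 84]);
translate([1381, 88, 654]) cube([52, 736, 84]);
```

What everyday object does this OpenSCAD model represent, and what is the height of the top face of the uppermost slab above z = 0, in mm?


A table. The table height is 763 mm.

A 1469×912×25 slab sits at z = 738 on four 52 mm square posts — a table. The top surface is at 738 + 25 = 763 mm.


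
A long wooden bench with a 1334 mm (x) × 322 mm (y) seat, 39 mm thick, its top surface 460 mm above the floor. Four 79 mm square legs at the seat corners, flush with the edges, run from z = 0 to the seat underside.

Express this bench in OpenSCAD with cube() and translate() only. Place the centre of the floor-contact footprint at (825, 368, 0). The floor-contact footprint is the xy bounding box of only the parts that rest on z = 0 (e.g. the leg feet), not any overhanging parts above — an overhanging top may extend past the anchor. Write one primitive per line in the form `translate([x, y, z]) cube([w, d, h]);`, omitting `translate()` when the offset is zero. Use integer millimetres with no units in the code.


translate([158, 207, 421]) cube([1334, 322, 39]);
translate([158, 207, 0]) cube([79, 79, 421]);
translate([158, 450, 0]) cube([79, 79, 421]);
translate([1413, 207, 0]) cube([79, 79, 421]);
translate([1413, 450, 0]) cube([79, 79, 421]);
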